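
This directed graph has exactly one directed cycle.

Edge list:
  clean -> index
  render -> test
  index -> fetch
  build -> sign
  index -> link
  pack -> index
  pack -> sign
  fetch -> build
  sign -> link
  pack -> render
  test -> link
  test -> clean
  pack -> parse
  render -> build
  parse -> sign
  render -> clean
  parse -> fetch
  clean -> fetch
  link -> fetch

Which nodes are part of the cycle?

DFS with gray/black marking from build:
build gray
  sign gray
    link gray
      fetch gray
        fetch→build: build is gray → back edge
Back edge closes the cycle build → sign → link → fetch → build; its vertices are {link, sign, build, fetch}.

link, sign, build, fetch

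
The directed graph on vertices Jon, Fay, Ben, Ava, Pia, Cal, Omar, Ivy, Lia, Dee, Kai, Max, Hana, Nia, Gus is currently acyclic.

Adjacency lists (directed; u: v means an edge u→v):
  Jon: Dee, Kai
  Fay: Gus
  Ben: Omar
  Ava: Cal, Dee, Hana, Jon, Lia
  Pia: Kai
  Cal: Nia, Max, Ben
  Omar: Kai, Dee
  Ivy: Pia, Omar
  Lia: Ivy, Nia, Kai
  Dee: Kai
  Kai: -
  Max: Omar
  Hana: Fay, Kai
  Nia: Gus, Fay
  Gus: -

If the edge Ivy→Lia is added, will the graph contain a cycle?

Adding Ivy→Lia creates a cycle iff Lia can already reach Ivy.
Path from Lia: Lia → Ivy.
So Lia → … → Ivy → Lia is a cycle.

Yes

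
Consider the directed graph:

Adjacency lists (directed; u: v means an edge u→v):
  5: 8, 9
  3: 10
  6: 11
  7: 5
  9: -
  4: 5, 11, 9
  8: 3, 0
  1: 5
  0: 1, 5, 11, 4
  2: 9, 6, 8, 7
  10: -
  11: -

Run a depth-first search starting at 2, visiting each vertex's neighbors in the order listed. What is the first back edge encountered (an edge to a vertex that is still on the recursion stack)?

DFS from 2 (visiting each vertex's neighbors in the order listed); mark gray on enter, black on exit:
2 gray
  9 gray
  9 black
  6 gray
    11 gray
    11 black
  6 black
  8 gray
    3 gray
      10 gray
      10 black
    3 black
    0 gray
      1 gray
        5 gray
          5→8: 8 is gray → back edge
First back edge: 5 → 8.

5->8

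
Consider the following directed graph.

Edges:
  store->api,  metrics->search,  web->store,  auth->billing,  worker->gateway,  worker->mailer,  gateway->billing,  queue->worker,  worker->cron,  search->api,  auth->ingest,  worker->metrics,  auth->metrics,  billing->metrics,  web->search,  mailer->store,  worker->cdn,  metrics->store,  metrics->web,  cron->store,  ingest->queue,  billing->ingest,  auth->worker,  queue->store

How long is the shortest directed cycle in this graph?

For each vertex v, BFS finds the shortest path from v back to v.
The shortest such closed walk is worker → gateway → billing → ingest → queue → worker, length 5.

5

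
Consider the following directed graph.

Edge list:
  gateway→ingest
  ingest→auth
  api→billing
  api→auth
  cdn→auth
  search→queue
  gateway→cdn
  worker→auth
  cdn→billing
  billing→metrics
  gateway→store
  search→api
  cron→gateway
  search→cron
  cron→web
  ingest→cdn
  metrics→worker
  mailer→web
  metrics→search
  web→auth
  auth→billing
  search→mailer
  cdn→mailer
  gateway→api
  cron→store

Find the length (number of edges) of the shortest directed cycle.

4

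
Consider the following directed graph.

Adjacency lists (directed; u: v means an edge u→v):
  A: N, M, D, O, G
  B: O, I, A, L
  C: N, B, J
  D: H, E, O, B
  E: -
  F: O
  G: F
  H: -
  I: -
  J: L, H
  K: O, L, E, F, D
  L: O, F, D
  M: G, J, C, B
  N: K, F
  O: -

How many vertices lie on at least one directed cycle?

9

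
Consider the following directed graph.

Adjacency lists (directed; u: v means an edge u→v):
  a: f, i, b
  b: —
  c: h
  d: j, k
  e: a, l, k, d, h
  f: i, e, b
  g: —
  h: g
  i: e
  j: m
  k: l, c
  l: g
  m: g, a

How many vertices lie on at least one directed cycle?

7

A vertex is on a directed cycle iff it belongs to a strongly connected component of size ≥ 2 (or has a self-loop).
The vertices on cycles are {a, d, e, f, i, j, m} — 7 in total.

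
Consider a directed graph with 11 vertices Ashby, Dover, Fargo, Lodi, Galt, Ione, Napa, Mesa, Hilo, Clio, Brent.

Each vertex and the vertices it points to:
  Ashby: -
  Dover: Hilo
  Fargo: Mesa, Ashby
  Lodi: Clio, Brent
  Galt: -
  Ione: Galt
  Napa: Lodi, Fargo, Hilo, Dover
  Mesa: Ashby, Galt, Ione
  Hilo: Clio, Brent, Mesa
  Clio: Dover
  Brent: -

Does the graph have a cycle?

DFS with white/gray/black marking, starting from Ione:
Ione gray
  Galt gray
  Galt black
Ione black
Ashby gray
Ashby black
Dover gray
  Hilo gray
    Clio gray
      Clio→Dover: Dover is gray → back edge
Back edge found, so a cycle exists: Dover → Hilo → Clio → Dover.

Yes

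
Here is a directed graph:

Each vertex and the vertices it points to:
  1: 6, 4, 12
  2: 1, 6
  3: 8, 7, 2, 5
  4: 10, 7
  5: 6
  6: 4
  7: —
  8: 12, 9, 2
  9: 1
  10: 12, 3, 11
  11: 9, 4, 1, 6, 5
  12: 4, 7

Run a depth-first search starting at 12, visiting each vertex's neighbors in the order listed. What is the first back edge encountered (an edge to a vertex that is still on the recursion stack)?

DFS from 12 (visiting each vertex's neighbors in the order listed); mark gray on enter, black on exit:
12 gray
  4 gray
    10 gray
      10→12: 12 is gray → back edge
First back edge: 10 → 12.

10->12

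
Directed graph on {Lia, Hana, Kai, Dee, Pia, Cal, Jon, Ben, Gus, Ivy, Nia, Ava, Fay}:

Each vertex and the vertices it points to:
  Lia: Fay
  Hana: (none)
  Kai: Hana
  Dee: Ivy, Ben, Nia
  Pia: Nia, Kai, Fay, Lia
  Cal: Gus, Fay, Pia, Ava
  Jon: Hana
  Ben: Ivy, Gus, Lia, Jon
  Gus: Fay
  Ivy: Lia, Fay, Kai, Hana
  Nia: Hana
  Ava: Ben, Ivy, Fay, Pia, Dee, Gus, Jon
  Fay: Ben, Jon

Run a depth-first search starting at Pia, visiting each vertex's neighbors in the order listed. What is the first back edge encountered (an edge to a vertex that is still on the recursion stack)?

Lia->Fay

DFS from Pia (visiting each vertex's neighbors in the order listed); mark gray on enter, black on exit:
Pia gray
  Nia gray
    Hana gray
    Hana black
  Nia black
  Kai gray
    Kai→Hana: Hana black — skip
  Kai black
  Fay gray
    Ben gray
      Ivy gray
        Lia gray
          Lia→Fay: Fay is gray → back edge
First back edge: Lia → Fay.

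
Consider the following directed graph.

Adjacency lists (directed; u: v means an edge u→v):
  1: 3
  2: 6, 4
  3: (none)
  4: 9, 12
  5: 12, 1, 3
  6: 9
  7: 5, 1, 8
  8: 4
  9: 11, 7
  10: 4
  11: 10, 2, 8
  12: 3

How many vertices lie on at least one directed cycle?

A vertex is on a directed cycle iff it belongs to a strongly connected component of size ≥ 2 (or has a self-loop).
The vertices on cycles are {2, 4, 6, 7, 8, 9, 10, 11} — 8 in total.

8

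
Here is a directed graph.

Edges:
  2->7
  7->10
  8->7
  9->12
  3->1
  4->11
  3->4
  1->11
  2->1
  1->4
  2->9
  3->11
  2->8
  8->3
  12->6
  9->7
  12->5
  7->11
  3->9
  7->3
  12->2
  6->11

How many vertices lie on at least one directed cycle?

A vertex is on a directed cycle iff it belongs to a strongly connected component of size ≥ 2 (or has a self-loop).
The vertices on cycles are {2, 3, 7, 8, 9, 12} — 6 in total.

6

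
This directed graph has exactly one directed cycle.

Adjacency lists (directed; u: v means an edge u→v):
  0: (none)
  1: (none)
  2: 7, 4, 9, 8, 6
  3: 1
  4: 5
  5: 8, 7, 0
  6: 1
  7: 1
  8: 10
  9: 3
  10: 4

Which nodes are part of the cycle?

DFS with gray/black marking from 8:
8 gray
  10 gray
    4 gray
      5 gray
        5→8: 8 is gray → back edge
Back edge closes the cycle 8 → 10 → 4 → 5 → 8; its vertices are {4, 5, 8, 10}.

4, 5, 8, 10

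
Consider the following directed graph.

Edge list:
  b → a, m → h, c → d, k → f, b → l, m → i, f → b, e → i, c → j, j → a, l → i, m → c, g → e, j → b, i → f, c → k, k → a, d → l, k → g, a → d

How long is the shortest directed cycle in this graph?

4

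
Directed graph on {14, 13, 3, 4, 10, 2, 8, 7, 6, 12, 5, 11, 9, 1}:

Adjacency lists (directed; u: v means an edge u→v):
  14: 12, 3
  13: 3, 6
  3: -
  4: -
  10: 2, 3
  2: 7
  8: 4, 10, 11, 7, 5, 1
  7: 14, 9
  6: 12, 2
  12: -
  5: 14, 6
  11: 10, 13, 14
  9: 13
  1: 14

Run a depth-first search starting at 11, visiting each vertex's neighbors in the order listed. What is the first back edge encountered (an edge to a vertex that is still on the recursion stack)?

DFS from 11 (visiting each vertex's neighbors in the order listed); mark gray on enter, black on exit:
11 gray
  10 gray
    2 gray
      7 gray
        14 gray
          12 gray
          12 black
          3 gray
          3 black
        14 black
        9 gray
          13 gray
            13→3: 3 black — skip
            6 gray
              6→12: 12 black — skip
              6→2: 2 is gray → back edge
First back edge: 6 → 2.

6->2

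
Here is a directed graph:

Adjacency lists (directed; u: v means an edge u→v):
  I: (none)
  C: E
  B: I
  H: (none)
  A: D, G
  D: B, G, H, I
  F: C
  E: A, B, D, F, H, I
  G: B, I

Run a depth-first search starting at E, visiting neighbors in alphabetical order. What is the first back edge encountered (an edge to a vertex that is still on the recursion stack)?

C->E

DFS from E (visiting neighbors in alphabetical order); mark gray on enter, black on exit:
E gray
  A gray
    D gray
      B gray
        I gray
        I black
      B black
      G gray
        G→B: B black — skip
        G→I: I black — skip
      G black
      H gray
      H black
      D→I: I black — skip
    D black
    A→G: G black — skip
  A black
  E→B: B black — skip
  E→D: D black — skip
  F gray
    C gray
      C→E: E is gray → back edge
First back edge: C → E.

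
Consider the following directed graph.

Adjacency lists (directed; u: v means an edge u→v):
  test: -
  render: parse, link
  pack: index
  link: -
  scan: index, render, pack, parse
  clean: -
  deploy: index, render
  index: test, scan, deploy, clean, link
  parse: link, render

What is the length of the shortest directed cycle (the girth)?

For each vertex v, BFS finds the shortest path from v back to v.
The shortest such closed walk is scan → index → scan, length 2.

2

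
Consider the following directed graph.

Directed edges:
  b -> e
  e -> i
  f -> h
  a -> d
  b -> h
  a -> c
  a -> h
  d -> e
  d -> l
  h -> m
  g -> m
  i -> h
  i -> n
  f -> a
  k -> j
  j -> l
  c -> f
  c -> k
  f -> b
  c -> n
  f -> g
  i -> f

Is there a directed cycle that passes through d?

d is on a cycle iff d can reach itself via ≥1 edge.
d → e → i → f → a → d — yes.

Yes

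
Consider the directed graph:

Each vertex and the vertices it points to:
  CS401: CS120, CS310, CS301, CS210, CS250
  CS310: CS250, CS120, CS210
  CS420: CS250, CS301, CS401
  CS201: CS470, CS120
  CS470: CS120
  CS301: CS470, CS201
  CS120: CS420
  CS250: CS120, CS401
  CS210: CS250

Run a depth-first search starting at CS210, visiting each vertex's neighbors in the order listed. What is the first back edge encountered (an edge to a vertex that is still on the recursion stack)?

DFS from CS210 (visiting each vertex's neighbors in the order listed); mark gray on enter, black on exit:
CS210 gray
  CS250 gray
    CS120 gray
      CS420 gray
        CS420→CS250: CS250 is gray → back edge
First back edge: CS420 → CS250.

CS420→CS250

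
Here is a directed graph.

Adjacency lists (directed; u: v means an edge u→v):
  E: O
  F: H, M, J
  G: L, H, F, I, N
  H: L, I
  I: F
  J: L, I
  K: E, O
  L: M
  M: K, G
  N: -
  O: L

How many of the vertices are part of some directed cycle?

10

A vertex is on a directed cycle iff it belongs to a strongly connected component of size ≥ 2 (or has a self-loop).
The vertices on cycles are {E, F, G, H, I, J, K, L, M, O} — 10 in total.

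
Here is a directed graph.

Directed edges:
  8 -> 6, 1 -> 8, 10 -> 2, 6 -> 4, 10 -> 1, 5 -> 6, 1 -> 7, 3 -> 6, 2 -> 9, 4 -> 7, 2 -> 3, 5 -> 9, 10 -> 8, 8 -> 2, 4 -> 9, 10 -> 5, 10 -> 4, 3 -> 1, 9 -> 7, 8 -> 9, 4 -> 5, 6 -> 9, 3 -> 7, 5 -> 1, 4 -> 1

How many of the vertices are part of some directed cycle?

A vertex is on a directed cycle iff it belongs to a strongly connected component of size ≥ 2 (or has a self-loop).
The vertices on cycles are {1, 2, 3, 4, 5, 6, 8} — 7 in total.

7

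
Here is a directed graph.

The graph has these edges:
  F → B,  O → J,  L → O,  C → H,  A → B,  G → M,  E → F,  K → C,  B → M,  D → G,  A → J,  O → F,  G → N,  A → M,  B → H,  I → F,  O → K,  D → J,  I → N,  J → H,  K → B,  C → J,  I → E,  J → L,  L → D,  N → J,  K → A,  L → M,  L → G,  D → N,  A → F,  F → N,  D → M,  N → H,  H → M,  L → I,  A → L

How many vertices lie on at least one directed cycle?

12

A vertex is on a directed cycle iff it belongs to a strongly connected component of size ≥ 2 (or has a self-loop).
The vertices on cycles are {A, C, D, E, F, G, I, J, K, L, N, O} — 12 in total.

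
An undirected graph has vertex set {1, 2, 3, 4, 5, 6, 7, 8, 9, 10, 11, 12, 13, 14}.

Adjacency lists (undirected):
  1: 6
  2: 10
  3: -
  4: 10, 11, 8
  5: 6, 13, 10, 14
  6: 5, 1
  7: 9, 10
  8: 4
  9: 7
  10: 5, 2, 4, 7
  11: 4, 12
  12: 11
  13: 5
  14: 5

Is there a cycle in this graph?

No

DFS, tracking each vertex's parent; an edge to a visited non-parent vertex closes a cycle.
Start from 6:
visit 6 (parent –)
  visit 5 (parent 6)
    5–6: parent, skip
    visit 13 (parent 5)
      13–5: parent, skip
    visit 10 (parent 5)
      10–5: parent, skip
      visit 2 (parent 10)
        2–10: parent, skip
      visit 4 (parent 10)
        4–10: parent, skip
        visit 11 (parent 4)
          11–4: parent, skip
          visit 12 (parent 11)
            12–11: parent, skip
        visit 8 (parent 4)
          8–4: parent, skip
      visit 7 (parent 10)
        visit 9 (parent 7)
          9–7: parent, skip
        7–10: parent, skip
    visit 14 (parent 5)
      14–5: parent, skip
  visit 1 (parent 6)
    1–6: parent, skip
visit 3 (parent –)
No non-parent visited neighbor found — the graph is a forest.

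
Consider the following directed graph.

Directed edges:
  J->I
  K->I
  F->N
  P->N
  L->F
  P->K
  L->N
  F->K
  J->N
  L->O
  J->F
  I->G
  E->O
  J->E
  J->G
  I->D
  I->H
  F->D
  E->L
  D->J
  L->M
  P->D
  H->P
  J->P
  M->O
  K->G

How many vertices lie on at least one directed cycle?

A vertex is on a directed cycle iff it belongs to a strongly connected component of size ≥ 2 (or has a self-loop).
The vertices on cycles are {D, E, F, H, I, J, K, L, P} — 9 in total.

9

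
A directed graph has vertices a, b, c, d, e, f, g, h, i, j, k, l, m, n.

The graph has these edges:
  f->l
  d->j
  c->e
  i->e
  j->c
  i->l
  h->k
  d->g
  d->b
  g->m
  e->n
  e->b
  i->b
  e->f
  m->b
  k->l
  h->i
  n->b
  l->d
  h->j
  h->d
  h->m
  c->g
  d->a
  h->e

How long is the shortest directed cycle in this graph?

For each vertex v, BFS finds the shortest path from v back to v.
The shortest such closed walk is d → j → c → e → f → l → d, length 6.

6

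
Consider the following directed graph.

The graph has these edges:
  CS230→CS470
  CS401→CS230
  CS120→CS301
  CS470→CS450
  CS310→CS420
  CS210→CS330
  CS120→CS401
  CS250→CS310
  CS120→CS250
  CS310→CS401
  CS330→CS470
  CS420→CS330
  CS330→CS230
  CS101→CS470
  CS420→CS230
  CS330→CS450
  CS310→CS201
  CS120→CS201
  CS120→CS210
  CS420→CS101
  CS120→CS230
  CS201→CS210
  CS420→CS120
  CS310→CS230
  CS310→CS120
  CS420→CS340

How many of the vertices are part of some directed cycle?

4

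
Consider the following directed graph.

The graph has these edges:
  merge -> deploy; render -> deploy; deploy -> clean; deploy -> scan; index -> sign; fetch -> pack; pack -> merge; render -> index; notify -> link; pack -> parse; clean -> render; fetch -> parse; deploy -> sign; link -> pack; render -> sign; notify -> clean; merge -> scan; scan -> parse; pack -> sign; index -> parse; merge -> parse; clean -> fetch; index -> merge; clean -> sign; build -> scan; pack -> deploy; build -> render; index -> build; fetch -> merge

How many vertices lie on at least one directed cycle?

8

A vertex is on a directed cycle iff it belongs to a strongly connected component of size ≥ 2 (or has a self-loop).
The vertices on cycles are {pack, build, clean, fetch, index, merge, deploy, render} — 8 in total.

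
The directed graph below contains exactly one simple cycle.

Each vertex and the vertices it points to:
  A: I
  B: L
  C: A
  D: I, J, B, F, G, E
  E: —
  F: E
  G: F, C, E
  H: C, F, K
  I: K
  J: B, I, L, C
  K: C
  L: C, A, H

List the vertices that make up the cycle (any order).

A, C, I, K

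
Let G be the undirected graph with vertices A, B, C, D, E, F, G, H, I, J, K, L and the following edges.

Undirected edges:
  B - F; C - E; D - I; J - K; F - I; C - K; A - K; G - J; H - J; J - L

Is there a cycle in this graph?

No

DFS, tracking each vertex's parent; an edge to a visited non-parent vertex closes a cycle.
Start from H:
visit H (parent –)
  visit J (parent H)
    visit K (parent J)
      K–J: parent, skip
      visit C (parent K)
        visit E (parent C)
          E–C: parent, skip
        C–K: parent, skip
      visit A (parent K)
        A–K: parent, skip
    visit G (parent J)
      G–J: parent, skip
    J–H: parent, skip
    visit L (parent J)
      L–J: parent, skip
visit B (parent –)
  visit F (parent B)
    F–B: parent, skip
    visit I (parent F)
      visit D (parent I)
        D–I: parent, skip
      I–F: parent, skip
No non-parent visited neighbor found — the graph is a forest.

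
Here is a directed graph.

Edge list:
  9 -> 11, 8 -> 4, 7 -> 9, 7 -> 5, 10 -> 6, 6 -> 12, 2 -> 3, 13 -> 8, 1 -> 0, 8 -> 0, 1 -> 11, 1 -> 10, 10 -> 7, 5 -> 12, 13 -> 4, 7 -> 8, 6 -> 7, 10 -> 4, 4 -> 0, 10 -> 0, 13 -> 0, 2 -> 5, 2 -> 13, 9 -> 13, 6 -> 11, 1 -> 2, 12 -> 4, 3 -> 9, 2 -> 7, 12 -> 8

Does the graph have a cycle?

No

DFS with white/gray/black marking, starting from 0:
0 gray
0 black
8 gray
  4 gray
    4→0: 0 black — skip
  4 black
  8→0: 0 black — skip
8 black
3 gray
  9 gray
    13 gray
      13→4: 4 black — skip
      13→0: 0 black — skip
      13→8: 8 black — skip
    13 black
    11 gray
    11 black
  9 black
3 black
7 gray
  7→8: 8 black — skip
  5 gray
    12 gray
      12→8: 8 black — skip
      12→4: 4 black — skip
    12 black
  5 black
  7→9: 9 black — skip
7 black
2 gray
  2→5: 5 black — skip
  2→3: 3 black — skip
  2→13: 13 black — skip
  2→7: 7 black — skip
2 black
1 gray
  1→11: 11 black — skip
  1→0: 0 black — skip
  1→2: 2 black — skip
  10 gray
    10→4: 4 black — skip
    10→0: 0 black — skip
    6 gray
      6→7: 7 black — skip
      6→12: 12 black — skip
      6→11: 11 black — skip
    6 black
    10→7: 7 black — skip
  10 black
1 black
Every edge goes to a white or black vertex — no back edge, so the graph is acyclic.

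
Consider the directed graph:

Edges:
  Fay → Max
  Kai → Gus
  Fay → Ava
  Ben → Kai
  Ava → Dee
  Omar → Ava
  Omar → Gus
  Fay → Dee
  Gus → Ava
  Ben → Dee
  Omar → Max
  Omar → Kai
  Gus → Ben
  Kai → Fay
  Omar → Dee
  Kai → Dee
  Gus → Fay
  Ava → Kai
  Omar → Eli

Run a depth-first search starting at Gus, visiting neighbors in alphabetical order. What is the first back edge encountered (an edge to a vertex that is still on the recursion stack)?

DFS from Gus (visiting neighbors in alphabetical order); mark gray on enter, black on exit:
Gus gray
  Ava gray
    Dee gray
    Dee black
    Kai gray
      Kai→Dee: Dee black — skip
      Fay gray
        Fay→Ava: Ava is gray → back edge
First back edge: Fay → Ava.

Fay->Ava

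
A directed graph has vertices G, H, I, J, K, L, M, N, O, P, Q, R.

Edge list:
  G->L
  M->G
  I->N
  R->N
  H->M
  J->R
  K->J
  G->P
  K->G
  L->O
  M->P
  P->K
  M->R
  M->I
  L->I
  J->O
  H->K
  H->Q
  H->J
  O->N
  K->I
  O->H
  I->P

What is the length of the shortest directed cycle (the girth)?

3

For each vertex v, BFS finds the shortest path from v back to v.
The shortest such closed walk is H → J → O → H, length 3.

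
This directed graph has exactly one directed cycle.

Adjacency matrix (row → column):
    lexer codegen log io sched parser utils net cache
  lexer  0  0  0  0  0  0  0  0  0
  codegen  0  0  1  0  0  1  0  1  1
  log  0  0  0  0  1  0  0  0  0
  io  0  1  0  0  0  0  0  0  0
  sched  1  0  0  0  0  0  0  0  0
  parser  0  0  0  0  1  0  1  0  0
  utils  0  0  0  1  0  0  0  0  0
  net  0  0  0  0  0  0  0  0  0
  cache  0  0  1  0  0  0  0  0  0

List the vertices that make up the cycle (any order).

io, utils, parser, codegen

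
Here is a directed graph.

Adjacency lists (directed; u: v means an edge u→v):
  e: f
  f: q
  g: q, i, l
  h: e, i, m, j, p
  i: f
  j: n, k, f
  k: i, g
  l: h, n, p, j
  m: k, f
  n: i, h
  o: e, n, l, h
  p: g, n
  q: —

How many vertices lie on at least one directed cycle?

8

A vertex is on a directed cycle iff it belongs to a strongly connected component of size ≥ 2 (or has a self-loop).
The vertices on cycles are {g, h, j, k, l, m, n, p} — 8 in total.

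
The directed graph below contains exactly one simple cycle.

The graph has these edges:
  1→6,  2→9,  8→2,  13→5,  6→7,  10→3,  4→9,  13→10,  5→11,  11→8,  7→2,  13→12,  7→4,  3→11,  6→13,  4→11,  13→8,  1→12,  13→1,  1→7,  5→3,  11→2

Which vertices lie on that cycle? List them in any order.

1, 6, 13

DFS with gray/black marking from 6:
6 gray
  7 gray
    2 gray
      9 gray
      9 black
    2 black
    4 gray
      4→9: 9 black — skip
      11 gray
        8 gray
          8→2: 2 black — skip
        8 black
        11→2: 2 black — skip
      11 black
    4 black
  7 black
  13 gray
    13→8: 8 black — skip
    10 gray
      3 gray
        3→11: 11 black — skip
      3 black
    10 black
    1 gray
      1→7: 7 black — skip
      1→6: 6 is gray → back edge
Back edge closes the cycle 6 → 13 → 1 → 6; its vertices are {1, 6, 13}.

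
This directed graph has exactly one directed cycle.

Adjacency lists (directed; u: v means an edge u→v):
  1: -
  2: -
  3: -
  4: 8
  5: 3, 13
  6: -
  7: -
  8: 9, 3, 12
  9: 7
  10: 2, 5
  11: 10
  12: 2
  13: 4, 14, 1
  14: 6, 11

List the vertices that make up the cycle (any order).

5, 10, 11, 13, 14

DFS with gray/black marking from 13:
13 gray
  4 gray
    8 gray
      9 gray
        7 gray
        7 black
      9 black
      3 gray
      3 black
      12 gray
        2 gray
        2 black
      12 black
    8 black
  4 black
  14 gray
    6 gray
    6 black
    11 gray
      10 gray
        10→2: 2 black — skip
        5 gray
          5→3: 3 black — skip
          5→13: 13 is gray → back edge
Back edge closes the cycle 13 → 14 → 11 → 10 → 5 → 13; its vertices are {5, 10, 11, 13, 14}.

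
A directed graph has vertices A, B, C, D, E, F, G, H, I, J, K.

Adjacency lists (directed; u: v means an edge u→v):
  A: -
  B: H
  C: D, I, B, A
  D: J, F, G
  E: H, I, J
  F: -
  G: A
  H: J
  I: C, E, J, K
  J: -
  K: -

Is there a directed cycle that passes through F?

F lies on a cycle iff there is a path from F back to itself.
Exploring from F, it never reaches itself; equivalently, its strongly connected component is a singleton.

No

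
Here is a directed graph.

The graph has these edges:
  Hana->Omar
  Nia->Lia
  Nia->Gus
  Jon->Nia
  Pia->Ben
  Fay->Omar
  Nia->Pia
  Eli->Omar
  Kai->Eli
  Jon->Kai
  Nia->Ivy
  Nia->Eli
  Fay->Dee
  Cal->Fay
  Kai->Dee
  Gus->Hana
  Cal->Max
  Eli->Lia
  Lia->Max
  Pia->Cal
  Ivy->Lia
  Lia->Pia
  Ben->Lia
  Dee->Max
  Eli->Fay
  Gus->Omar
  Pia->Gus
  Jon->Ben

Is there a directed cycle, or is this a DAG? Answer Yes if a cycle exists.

Yes

DFS with white/gray/black marking, starting from Kai:
Kai gray
  Dee gray
    Max gray
    Max black
  Dee black
  Eli gray
    Fay gray
      Fay→Dee: Dee black — skip
      Omar gray
      Omar black
    Fay black
    Eli→Omar: Omar black — skip
    Lia gray
      Pia gray
        Gus gray
          Gus→Omar: Omar black — skip
          Hana gray
            Hana→Omar: Omar black — skip
          Hana black
        Gus black
        Cal gray
          Cal→Fay: Fay black — skip
          Cal→Max: Max black — skip
        Cal black
        Ben gray
          Ben→Lia: Lia is gray → back edge
Back edge found, so a cycle exists: Lia → Pia → Ben → Lia.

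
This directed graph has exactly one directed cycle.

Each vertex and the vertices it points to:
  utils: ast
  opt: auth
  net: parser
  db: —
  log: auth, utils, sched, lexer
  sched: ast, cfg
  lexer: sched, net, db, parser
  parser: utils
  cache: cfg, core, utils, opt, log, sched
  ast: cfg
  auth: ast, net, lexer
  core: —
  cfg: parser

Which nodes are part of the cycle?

ast, cfg, utils, parser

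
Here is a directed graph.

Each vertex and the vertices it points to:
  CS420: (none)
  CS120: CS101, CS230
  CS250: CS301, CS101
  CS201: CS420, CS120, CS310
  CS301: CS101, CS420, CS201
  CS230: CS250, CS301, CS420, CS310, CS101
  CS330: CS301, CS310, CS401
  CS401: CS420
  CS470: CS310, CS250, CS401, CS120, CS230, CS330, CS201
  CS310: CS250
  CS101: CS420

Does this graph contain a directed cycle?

Yes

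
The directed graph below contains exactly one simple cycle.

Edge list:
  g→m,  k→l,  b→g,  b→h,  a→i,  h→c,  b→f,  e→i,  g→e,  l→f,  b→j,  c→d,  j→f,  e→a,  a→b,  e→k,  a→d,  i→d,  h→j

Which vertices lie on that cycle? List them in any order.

a, b, e, g

DFS with gray/black marking from b:
b gray
  h gray
    j gray
      f gray
      f black
    j black
    c gray
      d gray
      d black
    c black
  h black
  b→f: f black — skip
  g gray
    e gray
      k gray
        l gray
          l→f: f black — skip
        l black
      k black
      i gray
        i→d: d black — skip
      i black
      a gray
        a→b: b is gray → back edge
Back edge closes the cycle b → g → e → a → b; its vertices are {a, b, e, g}.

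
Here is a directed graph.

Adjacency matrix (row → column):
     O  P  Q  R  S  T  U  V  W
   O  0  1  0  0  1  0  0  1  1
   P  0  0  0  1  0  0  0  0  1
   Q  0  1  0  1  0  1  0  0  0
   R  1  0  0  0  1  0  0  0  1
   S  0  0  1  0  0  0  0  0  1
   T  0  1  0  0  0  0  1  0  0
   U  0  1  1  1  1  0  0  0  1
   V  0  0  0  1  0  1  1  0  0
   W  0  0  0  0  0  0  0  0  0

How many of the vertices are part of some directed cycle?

8

A vertex is on a directed cycle iff it belongs to a strongly connected component of size ≥ 2 (or has a self-loop).
The vertices on cycles are {O, P, Q, R, S, T, U, V} — 8 in total.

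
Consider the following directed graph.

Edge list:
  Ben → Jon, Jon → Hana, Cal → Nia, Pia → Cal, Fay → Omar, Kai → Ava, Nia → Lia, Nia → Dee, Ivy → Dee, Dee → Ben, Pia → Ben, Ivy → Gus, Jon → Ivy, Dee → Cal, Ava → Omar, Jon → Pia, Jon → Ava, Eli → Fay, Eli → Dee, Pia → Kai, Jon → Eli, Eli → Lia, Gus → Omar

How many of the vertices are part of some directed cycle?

A vertex is on a directed cycle iff it belongs to a strongly connected component of size ≥ 2 (or has a self-loop).
The vertices on cycles are {Ben, Cal, Dee, Eli, Ivy, Jon, Nia, Pia} — 8 in total.

8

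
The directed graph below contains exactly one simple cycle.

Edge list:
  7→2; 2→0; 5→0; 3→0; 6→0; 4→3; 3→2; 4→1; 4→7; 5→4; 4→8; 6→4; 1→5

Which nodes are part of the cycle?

1, 4, 5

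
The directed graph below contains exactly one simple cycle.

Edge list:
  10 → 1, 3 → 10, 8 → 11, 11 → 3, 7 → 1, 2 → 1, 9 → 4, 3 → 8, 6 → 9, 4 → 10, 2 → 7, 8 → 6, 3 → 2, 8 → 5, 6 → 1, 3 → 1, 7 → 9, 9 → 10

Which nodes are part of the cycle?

DFS with gray/black marking from 3:
3 gray
  10 gray
    1 gray
    1 black
  10 black
  8 gray
    5 gray
    5 black
    6 gray
      6→1: 1 black — skip
      9 gray
        4 gray
          4→10: 10 black — skip
        4 black
        9→10: 10 black — skip
      9 black
    6 black
    11 gray
      11→3: 3 is gray → back edge
Back edge closes the cycle 3 → 8 → 11 → 3; its vertices are {3, 8, 11}.

3, 8, 11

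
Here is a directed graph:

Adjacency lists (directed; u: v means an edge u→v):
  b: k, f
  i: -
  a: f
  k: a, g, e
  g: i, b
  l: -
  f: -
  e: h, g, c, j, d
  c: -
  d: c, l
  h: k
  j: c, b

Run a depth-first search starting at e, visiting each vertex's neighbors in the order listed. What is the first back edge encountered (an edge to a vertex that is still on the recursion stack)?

DFS from e (visiting each vertex's neighbors in the order listed); mark gray on enter, black on exit:
e gray
  h gray
    k gray
      a gray
        f gray
        f black
      a black
      g gray
        i gray
        i black
        b gray
          b→k: k is gray → back edge
First back edge: b → k.

b->k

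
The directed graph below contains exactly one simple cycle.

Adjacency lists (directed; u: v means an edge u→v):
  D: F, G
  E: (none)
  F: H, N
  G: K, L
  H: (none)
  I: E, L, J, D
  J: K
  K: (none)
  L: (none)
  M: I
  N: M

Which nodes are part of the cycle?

D, F, I, M, N

DFS with gray/black marking from I:
I gray
  E gray
  E black
  L gray
  L black
  J gray
    K gray
    K black
  J black
  D gray
    F gray
      H gray
      H black
      N gray
        M gray
          M→I: I is gray → back edge
Back edge closes the cycle I → D → F → N → M → I; its vertices are {D, F, I, M, N}.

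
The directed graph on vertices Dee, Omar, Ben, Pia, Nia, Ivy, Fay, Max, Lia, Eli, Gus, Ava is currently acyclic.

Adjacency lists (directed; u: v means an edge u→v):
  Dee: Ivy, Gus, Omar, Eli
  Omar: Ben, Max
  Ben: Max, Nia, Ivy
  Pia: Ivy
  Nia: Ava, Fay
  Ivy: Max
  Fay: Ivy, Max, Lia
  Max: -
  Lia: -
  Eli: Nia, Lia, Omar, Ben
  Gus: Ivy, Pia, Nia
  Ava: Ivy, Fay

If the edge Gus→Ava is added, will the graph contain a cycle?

Adding Gus→Ava creates a cycle iff Ava can already reach Gus.
Explore from Ava: no path reaches Gus. The graph stays acyclic.

No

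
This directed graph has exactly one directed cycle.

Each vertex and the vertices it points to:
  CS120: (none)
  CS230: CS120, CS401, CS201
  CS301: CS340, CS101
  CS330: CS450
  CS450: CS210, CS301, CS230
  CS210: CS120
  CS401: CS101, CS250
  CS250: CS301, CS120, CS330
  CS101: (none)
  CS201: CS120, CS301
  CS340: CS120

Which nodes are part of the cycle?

CS230, CS250, CS330, CS401, CS450

DFS with gray/black marking from CS450:
CS450 gray
  CS210 gray
    CS120 gray
    CS120 black
  CS210 black
  CS301 gray
    CS340 gray
      CS340→CS120: CS120 black — skip
    CS340 black
    CS101 gray
    CS101 black
  CS301 black
  CS230 gray
    CS230→CS120: CS120 black — skip
    CS401 gray
      CS401→CS101: CS101 black — skip
      CS250 gray
        CS250→CS301: CS301 black — skip
        CS250→CS120: CS120 black — skip
        CS330 gray
          CS330→CS450: CS450 is gray → back edge
Back edge closes the cycle CS450 → CS230 → CS401 → CS250 → CS330 → CS450; its vertices are {CS230, CS250, CS330, CS401, CS450}.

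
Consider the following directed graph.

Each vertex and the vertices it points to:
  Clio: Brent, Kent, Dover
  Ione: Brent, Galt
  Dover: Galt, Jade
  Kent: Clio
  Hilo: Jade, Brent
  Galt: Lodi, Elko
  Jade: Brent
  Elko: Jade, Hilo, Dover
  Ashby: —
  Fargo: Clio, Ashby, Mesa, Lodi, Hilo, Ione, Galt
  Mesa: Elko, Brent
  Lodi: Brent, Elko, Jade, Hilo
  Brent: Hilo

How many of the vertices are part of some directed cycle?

9

A vertex is on a directed cycle iff it belongs to a strongly connected component of size ≥ 2 (or has a self-loop).
The vertices on cycles are {Clio, Elko, Galt, Hilo, Jade, Kent, Lodi, Brent, Dover} — 9 in total.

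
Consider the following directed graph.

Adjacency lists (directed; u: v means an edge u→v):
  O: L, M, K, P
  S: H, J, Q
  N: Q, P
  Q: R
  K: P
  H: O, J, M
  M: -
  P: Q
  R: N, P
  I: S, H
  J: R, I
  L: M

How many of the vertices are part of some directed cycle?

8

A vertex is on a directed cycle iff it belongs to a strongly connected component of size ≥ 2 (or has a self-loop).
The vertices on cycles are {H, I, J, N, P, Q, R, S} — 8 in total.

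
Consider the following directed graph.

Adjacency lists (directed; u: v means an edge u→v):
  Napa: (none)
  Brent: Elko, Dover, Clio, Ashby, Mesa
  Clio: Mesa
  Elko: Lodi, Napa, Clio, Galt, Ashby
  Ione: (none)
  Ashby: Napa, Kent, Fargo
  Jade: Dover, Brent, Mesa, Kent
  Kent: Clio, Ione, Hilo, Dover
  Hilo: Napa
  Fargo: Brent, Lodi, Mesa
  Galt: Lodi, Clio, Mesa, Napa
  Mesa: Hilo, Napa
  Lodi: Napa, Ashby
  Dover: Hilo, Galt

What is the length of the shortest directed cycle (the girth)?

For each vertex v, BFS finds the shortest path from v back to v.
The shortest such closed walk is Brent → Ashby → Fargo → Brent, length 3.

3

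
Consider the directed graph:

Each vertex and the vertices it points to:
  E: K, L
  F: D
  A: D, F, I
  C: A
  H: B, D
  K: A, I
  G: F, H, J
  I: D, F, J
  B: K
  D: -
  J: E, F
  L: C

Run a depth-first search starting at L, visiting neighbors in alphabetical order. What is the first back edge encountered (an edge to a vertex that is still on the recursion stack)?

K→A

DFS from L (visiting neighbors in alphabetical order); mark gray on enter, black on exit:
L gray
  C gray
    A gray
      D gray
      D black
      F gray
        F→D: D black — skip
      F black
      I gray
        I→D: D black — skip
        I→F: F black — skip
        J gray
          E gray
            K gray
              K→A: A is gray → back edge
First back edge: K → A.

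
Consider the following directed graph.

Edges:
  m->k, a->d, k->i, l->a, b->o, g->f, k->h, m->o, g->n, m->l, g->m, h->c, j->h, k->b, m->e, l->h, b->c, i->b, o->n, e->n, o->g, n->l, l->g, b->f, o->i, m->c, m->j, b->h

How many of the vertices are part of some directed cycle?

A vertex is on a directed cycle iff it belongs to a strongly connected component of size ≥ 2 (or has a self-loop).
The vertices on cycles are {b, e, g, i, k, l, m, n, o} — 9 in total.

9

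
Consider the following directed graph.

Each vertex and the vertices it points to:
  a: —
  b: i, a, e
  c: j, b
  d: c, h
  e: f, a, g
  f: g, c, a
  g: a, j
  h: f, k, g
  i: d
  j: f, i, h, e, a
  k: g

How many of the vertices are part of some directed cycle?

A vertex is on a directed cycle iff it belongs to a strongly connected component of size ≥ 2 (or has a self-loop).
The vertices on cycles are {b, c, d, e, f, g, h, i, j, k} — 10 in total.

10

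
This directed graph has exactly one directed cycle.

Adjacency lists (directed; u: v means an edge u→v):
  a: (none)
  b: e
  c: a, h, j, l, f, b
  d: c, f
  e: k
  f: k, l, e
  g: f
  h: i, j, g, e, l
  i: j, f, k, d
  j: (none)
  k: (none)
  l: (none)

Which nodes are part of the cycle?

DFS with gray/black marking from d:
d gray
  c gray
    a gray
    a black
    h gray
      i gray
        j gray
        j black
        f gray
          k gray
          k black
          l gray
          l black
          e gray
            e→k: k black — skip
          e black
        f black
        i→k: k black — skip
        i→d: d is gray → back edge
Back edge closes the cycle d → c → h → i → d; its vertices are {c, d, h, i}.

c, d, h, i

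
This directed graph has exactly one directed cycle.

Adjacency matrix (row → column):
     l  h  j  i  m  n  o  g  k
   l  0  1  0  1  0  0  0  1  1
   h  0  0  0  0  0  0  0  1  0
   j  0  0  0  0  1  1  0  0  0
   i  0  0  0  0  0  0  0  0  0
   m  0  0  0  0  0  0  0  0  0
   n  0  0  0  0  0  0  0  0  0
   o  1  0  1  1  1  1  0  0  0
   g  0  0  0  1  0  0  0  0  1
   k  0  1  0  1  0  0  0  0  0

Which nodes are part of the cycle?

g, h, k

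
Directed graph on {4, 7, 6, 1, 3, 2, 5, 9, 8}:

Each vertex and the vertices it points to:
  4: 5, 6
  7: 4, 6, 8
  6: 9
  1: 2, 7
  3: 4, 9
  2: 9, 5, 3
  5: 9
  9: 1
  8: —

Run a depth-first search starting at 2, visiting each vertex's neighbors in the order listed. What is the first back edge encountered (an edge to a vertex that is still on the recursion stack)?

DFS from 2 (visiting each vertex's neighbors in the order listed); mark gray on enter, black on exit:
2 gray
  9 gray
    1 gray
      1→2: 2 is gray → back edge
First back edge: 1 → 2.

1→2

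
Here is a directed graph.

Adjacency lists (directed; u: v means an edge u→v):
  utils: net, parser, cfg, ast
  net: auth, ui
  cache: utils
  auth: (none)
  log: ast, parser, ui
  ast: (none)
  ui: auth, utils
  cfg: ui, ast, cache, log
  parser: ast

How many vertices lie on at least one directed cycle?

6

A vertex is on a directed cycle iff it belongs to a strongly connected component of size ≥ 2 (or has a self-loop).
The vertices on cycles are {ui, cfg, log, net, cache, utils} — 6 in total.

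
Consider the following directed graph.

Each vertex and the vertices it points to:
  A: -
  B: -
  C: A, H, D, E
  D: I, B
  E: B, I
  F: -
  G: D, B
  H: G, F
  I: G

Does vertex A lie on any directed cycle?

No

A lies on a cycle iff there is a path from A back to itself.
Exploring from A, it never reaches itself; equivalently, its strongly connected component is a singleton.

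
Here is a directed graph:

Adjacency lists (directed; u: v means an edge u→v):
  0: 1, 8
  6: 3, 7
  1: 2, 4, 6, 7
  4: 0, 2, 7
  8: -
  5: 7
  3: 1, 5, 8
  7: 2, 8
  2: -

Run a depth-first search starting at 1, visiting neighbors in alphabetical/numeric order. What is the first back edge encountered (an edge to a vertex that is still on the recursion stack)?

0->1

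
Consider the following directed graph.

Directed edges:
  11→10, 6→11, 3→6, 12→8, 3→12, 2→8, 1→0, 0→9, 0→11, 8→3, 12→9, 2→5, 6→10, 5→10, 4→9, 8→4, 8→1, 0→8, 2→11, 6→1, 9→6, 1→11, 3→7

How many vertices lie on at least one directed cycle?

A vertex is on a directed cycle iff it belongs to a strongly connected component of size ≥ 2 (or has a self-loop).
The vertices on cycles are {0, 1, 3, 4, 6, 8, 9, 12} — 8 in total.

8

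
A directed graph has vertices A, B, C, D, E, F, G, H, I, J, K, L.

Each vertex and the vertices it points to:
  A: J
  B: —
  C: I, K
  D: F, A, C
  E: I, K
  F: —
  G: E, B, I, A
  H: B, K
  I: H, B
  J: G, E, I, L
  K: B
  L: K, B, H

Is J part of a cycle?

Yes

J is on a cycle iff J can reach itself via ≥1 edge.
J → G → A → J — yes.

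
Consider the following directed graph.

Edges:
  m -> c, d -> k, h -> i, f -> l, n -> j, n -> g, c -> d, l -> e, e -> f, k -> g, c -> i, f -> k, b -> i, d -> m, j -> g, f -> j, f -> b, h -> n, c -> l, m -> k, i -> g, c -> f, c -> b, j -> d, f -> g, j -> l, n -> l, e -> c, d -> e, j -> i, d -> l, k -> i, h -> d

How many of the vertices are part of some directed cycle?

7

A vertex is on a directed cycle iff it belongs to a strongly connected component of size ≥ 2 (or has a self-loop).
The vertices on cycles are {c, d, e, f, j, l, m} — 7 in total.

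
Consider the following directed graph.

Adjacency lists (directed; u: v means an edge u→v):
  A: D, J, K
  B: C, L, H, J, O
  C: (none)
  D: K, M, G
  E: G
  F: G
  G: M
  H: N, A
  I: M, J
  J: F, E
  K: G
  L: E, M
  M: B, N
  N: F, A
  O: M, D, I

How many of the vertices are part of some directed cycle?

A vertex is on a directed cycle iff it belongs to a strongly connected component of size ≥ 2 (or has a self-loop).
The vertices on cycles are {A, B, D, E, F, G, H, I, J, K, L, M, N, O} — 14 in total.

14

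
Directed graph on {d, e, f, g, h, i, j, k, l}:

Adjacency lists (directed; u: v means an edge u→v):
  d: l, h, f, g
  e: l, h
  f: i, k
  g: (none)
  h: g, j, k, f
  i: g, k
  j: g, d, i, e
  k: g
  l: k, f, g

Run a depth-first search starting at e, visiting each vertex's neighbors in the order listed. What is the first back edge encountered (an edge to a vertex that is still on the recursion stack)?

d→h

DFS from e (visiting each vertex's neighbors in the order listed); mark gray on enter, black on exit:
e gray
  l gray
    k gray
      g gray
      g black
    k black
    f gray
      i gray
        i→g: g black — skip
        i→k: k black — skip
      i black
      f→k: k black — skip
    f black
    l→g: g black — skip
  l black
  h gray
    h→g: g black — skip
    j gray
      j→g: g black — skip
      d gray
        d→l: l black — skip
        d→h: h is gray → back edge
First back edge: d → h.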